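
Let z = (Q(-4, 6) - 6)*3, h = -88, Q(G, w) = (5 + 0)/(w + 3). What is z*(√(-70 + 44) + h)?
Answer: 4312/3 - 49*I*√26/3 ≈ 1437.3 - 83.284*I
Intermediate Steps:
Q(G, w) = 5/(3 + w)
z = -49/3 (z = (5/(3 + 6) - 6)*3 = (5/9 - 6)*3 = -49/9*3 = -49/3 ≈ -16.333)
z*(√(-70 + 44) + h) = -49*(√(-70 + 44) - 88)/3 = -49*(√(-26) - 88)/3 = -49*(I*√26 - 88)/3 = -49*(-88 + I*√26)/3 = 4312/3 - 49*I*√26/3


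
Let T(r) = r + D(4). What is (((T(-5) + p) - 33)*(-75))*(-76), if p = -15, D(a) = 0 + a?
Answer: -279300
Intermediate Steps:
D(a) = a
T(r) = 4 + r (T(r) = r + 4 = 4 + r)
(((T(-5) + p) - 33)*(-75))*(-76) = ((((4 - 5) - 15) - 33)*(-75))*(-76) = (((-1 - 15) - 33)*(-75))*(-76) = ((-16 - 33)*(-75))*(-76) = -49*(-75)*(-76) = 3675*(-76) = -279300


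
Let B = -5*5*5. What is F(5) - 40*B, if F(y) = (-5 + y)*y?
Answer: 5000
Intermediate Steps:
F(y) = y*(-5 + y)
B = -125 (B = -25*5 = -125)
F(5) - 40*B = 5*(-5 + 5) - 40*(-125) = 5*0 + 5000 = 0 + 5000 = 5000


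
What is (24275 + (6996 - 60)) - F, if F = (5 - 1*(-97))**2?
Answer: 20807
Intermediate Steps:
F = 10404 (F = (5 + 97)**2 = 102**2 = 10404)
(24275 + (6996 - 60)) - F = (24275 + (6996 - 60)) - 1*10404 = (24275 + 6936) - 10404 = 31211 - 10404 = 20807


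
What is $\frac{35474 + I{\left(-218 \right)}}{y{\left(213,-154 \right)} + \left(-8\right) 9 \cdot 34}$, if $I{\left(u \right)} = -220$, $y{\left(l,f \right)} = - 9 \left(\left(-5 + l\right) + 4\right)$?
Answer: $- \frac{17627}{2178} \approx -8.0932$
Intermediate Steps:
$y{\left(l,f \right)} = 9 - 9 l$ ($y{\left(l,f \right)} = - 9 \left(-1 + l\right) = 9 - 9 l$)
$\frac{35474 + I{\left(-218 \right)}}{y{\left(213,-154 \right)} + \left(-8\right) 9 \cdot 34} = \frac{35474 - 220}{\left(9 - 1917\right) + \left(-8\right) 9 \cdot 34} = \frac{35254}{\left(9 - 1917\right) - 2448} = \frac{35254}{-1908 - 2448} = \frac{35254}{-4356} = 35254 \left(- \frac{1}{4356}\right) = - \frac{17627}{2178}$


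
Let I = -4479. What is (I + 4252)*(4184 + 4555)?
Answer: -1983753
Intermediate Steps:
(I + 4252)*(4184 + 4555) = (-4479 + 4252)*(4184 + 4555) = -227*8739 = -1983753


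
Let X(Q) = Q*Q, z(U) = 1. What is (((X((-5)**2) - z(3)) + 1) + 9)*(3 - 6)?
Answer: -1902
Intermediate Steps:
X(Q) = Q**2
(((X((-5)**2) - z(3)) + 1) + 9)*(3 - 6) = (((((-5)**2)**2 - 1*1) + 1) + 9)*(3 - 6) = (((25**2 - 1) + 1) + 9)*(-3) = (((625 - 1) + 1) + 9)*(-3) = ((624 + 1) + 9)*(-3) = (625 + 9)*(-3) = 634*(-3) = -1902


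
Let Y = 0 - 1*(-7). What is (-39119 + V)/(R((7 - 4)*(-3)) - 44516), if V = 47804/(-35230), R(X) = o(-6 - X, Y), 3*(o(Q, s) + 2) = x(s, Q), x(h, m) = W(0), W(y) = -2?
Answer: 2067315261/2352588940 ≈ 0.87874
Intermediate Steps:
x(h, m) = -2
Y = 7 (Y = 0 + 7 = 7)
o(Q, s) = -8/3 (o(Q, s) = -2 + (⅓)*(-2) = -2 - ⅔ = -8/3)
R(X) = -8/3
V = -23902/17615 (V = 47804*(-1/35230) = -23902/17615 ≈ -1.3569)
(-39119 + V)/(R((7 - 4)*(-3)) - 44516) = (-39119 - 23902/17615)/(-8/3 - 44516) = -689105087/(17615*(-133556/3)) = -689105087/17615*(-3/133556) = 2067315261/2352588940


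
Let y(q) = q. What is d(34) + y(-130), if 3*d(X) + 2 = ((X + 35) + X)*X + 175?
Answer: 1095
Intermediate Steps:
d(X) = 173/3 + X*(35 + 2*X)/3 (d(X) = -⅔ + (((X + 35) + X)*X + 175)/3 = -⅔ + (((35 + X) + X)*X + 175)/3 = -⅔ + ((35 + 2*X)*X + 175)/3 = -⅔ + (X*(35 + 2*X) + 175)/3 = -⅔ + (175 + X*(35 + 2*X))/3 = -⅔ + (175/3 + X*(35 + 2*X)/3) = 173/3 + X*(35 + 2*X)/3)
d(34) + y(-130) = (173/3 + (⅔)*34² + (35/3)*34) - 130 = (173/3 + (⅔)*1156 + 1190/3) - 130 = (173/3 + 2312/3 + 1190/3) - 130 = 1225 - 130 = 1095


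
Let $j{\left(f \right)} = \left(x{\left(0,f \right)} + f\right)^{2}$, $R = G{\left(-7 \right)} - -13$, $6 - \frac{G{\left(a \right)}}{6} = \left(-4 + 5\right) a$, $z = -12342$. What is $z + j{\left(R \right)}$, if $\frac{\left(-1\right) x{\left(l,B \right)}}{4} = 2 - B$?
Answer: $187467$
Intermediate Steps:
$G{\left(a \right)} = 36 - 6 a$ ($G{\left(a \right)} = 36 - 6 \left(-4 + 5\right) a = 36 - 6 \cdot 1 a = 36 - 6 a$)
$x{\left(l,B \right)} = -8 + 4 B$ ($x{\left(l,B \right)} = - 4 \left(2 - B\right) = -8 + 4 B$)
$R = 91$ ($R = \left(36 - -42\right) - -13 = \left(36 + 42\right) + 13 = 78 + 13 = 91$)
$j{\left(f \right)} = \left(-8 + 5 f\right)^{2}$ ($j{\left(f \right)} = \left(\left(-8 + 4 f\right) + f\right)^{2} = \left(-8 + 5 f\right)^{2}$)
$z + j{\left(R \right)} = -12342 + \left(-8 + 5 \cdot 91\right)^{2} = -12342 + \left(-8 + 455\right)^{2} = -12342 + 447^{2} = -12342 + 199809 = 187467$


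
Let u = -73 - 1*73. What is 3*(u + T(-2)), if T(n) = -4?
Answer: -450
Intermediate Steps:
u = -146 (u = -73 - 73 = -146)
3*(u + T(-2)) = 3*(-146 - 4) = 3*(-150) = -450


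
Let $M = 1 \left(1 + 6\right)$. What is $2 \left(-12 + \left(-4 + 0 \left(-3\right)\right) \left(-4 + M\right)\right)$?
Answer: $-48$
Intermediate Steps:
$M = 7$ ($M = 1 \cdot 7 = 7$)
$2 \left(-12 + \left(-4 + 0 \left(-3\right)\right) \left(-4 + M\right)\right) = 2 \left(-12 + \left(-4 + 0 \left(-3\right)\right) \left(-4 + 7\right)\right) = 2 \left(-12 + \left(-4 + 0\right) 3\right) = 2 \left(-12 - 12\right) = 2 \left(-24\right) = -48$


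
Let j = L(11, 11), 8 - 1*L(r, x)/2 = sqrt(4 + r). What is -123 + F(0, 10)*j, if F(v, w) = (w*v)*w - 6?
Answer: -219 + 12*sqrt(15) ≈ -172.52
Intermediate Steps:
L(r, x) = 16 - 2*sqrt(4 + r)
j = 16 - 2*sqrt(15) (j = 16 - 2*sqrt(4 + 11) = 16 - 2*sqrt(15) ≈ 8.2540)
F(v, w) = -6 + v*w**2 (F(v, w) = (v*w)*w - 6 = v*w**2 - 6 = -6 + v*w**2)
-123 + F(0, 10)*j = -123 + (-6 + 0*10**2)*(16 - 2*sqrt(15)) = -123 + (-6 + 0*100)*(16 - 2*sqrt(15)) = -123 + (-6 + 0)*(16 - 2*sqrt(15)) = -123 - 6*(16 - 2*sqrt(15)) = -123 + (-96 + 12*sqrt(15)) = -219 + 12*sqrt(15)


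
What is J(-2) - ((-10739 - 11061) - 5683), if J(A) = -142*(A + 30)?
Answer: 23507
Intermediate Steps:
J(A) = -4260 - 142*A (J(A) = -142*(30 + A) = -4260 - 142*A)
J(-2) - ((-10739 - 11061) - 5683) = (-4260 - 142*(-2)) - ((-10739 - 11061) - 5683) = (-4260 + 284) - (-21800 - 5683) = -3976 - 1*(-27483) = -3976 + 27483 = 23507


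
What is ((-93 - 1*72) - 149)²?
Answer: 98596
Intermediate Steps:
((-93 - 1*72) - 149)² = ((-93 - 72) - 149)² = (-165 - 149)² = (-314)² = 98596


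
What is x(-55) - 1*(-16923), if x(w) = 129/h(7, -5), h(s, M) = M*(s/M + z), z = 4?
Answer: 219870/13 ≈ 16913.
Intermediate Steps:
h(s, M) = M*(4 + s/M) (h(s, M) = M*(s/M + 4) = M*(4 + s/M))
x(w) = -129/13 (x(w) = 129/(7 + 4*(-5)) = 129/(7 - 20) = 129/(-13) = 129*(-1/13) = -129/13)
x(-55) - 1*(-16923) = -129/13 - 1*(-16923) = -129/13 + 16923 = 219870/13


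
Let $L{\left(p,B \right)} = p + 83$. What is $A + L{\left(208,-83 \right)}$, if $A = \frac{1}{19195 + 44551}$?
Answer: $\frac{18550087}{63746} \approx 291.0$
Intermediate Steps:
$L{\left(p,B \right)} = 83 + p$
$A = \frac{1}{63746} \approx 1.5687 \cdot 10^{-5}$
$A + L{\left(208,-83 \right)} = \frac{1}{63746} + \left(83 + 208\right) = \frac{1}{63746} + 291 = \frac{18550087}{63746}$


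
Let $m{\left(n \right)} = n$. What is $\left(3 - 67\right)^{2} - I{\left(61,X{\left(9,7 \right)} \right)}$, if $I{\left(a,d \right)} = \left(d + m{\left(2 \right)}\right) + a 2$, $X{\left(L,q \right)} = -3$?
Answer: $3975$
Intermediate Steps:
$I{\left(a,d \right)} = 2 + d + 2 a$ ($I{\left(a,d \right)} = \left(d + 2\right) + a 2 = \left(2 + d\right) + 2 a = 2 + d + 2 a$)
$\left(3 - 67\right)^{2} - I{\left(61,X{\left(9,7 \right)} \right)} = \left(3 - 67\right)^{2} - \left(2 - 3 + 2 \cdot 61\right) = \left(-64\right)^{2} - \left(2 - 3 + 122\right) = 4096 - 121 = 3975$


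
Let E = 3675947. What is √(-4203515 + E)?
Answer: 4*I*√32973 ≈ 726.34*I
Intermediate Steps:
√(-4203515 + E) = √(-4203515 + 3675947) = √(-527568) = 4*I*√32973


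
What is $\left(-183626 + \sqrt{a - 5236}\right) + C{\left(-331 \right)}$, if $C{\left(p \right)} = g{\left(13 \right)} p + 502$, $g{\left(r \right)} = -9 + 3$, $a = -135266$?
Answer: $-181138 + i \sqrt{140502} \approx -1.8114 \cdot 10^{5} + 374.84 i$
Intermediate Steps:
$g{\left(r \right)} = -6$
$C{\left(p \right)} = 502 - 6 p$ ($C{\left(p \right)} = - 6 p + 502 = 502 - 6 p$)
$\left(-183626 + \sqrt{a - 5236}\right) + C{\left(-331 \right)} = \left(-183626 + \sqrt{-135266 - 5236}\right) + \left(502 - -1986\right) = \left(-183626 + \sqrt{-140502}\right) + \left(502 + 1986\right) = \left(-183626 + i \sqrt{140502}\right) + 2488 = -181138 + i \sqrt{140502}$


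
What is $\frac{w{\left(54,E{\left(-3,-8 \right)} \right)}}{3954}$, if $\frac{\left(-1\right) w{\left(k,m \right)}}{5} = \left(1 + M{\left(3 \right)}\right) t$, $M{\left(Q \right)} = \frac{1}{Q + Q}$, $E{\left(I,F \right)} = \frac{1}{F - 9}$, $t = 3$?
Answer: $- \frac{35}{7908} \approx -0.0044259$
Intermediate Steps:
$E{\left(I,F \right)} = \frac{1}{-9 + F}$
$M{\left(Q \right)} = \frac{1}{2 Q}$
$w{\left(k,m \right)} = - \frac{35}{2}$ ($w{\left(k,m \right)} = - 5 \left(1 + \frac{1}{2 \cdot 3}\right) 3 = - 5 \left(1 + \frac{1}{2} \cdot \frac{1}{3}\right) 3 = - 5 \left(1 + \frac{1}{6}\right) 3 = - 5 \cdot \frac{7}{6} \cdot 3 = \left(-5\right) \frac{7}{2} = - \frac{35}{2}$)
$\frac{w{\left(54,E{\left(-3,-8 \right)} \right)}}{3954} = - \frac{35}{2 \cdot 3954} = \left(- \frac{35}{2}\right) \frac{1}{3954} = - \frac{35}{7908}$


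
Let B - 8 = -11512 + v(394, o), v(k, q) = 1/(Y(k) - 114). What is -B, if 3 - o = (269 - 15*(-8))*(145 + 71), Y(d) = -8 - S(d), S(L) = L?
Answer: 5936065/516 ≈ 11504.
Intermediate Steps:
Y(d) = -8 - d
o = -84021 (o = 3 - (269 - 15*(-8))*(145 + 71) = 3 - (269 + 120)*216 = 3 - 389*216 = 3 - 1*84024 = 3 - 84024 = -84021)
v(k, q) = 1/(-122 - k) (v(k, q) = 1/((-8 - k) - 114) = 1/(-122 - k))
B = -5936065/516 (B = 8 + (-11512 - 1/(122 + 394)) = 8 + (-11512 - 1/516) = 8 - 5940193/516 = -5936065/516 ≈ -11504.)
-B = -1*(-5936065/516) = 5936065/516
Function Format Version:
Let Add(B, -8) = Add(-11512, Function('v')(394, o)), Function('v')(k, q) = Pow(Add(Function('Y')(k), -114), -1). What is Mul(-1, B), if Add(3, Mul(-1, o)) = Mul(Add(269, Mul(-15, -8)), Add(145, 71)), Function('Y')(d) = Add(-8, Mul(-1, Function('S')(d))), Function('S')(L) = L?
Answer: Rational(5936065, 516) ≈ 11504.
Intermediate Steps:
Function('Y')(d) = Add(-8, Mul(-1, d))
o = -84021 (o = Add(3, Mul(-1, Mul(Add(269, Mul(-15, -8)), Add(145, 71)))) = Add(3, Mul(-1, Mul(Add(269, 120), 216))) = Add(3, Mul(-1, Mul(389, 216))) = Add(3, Mul(-1, 84024)) = Add(3, -84024) = -84021)
Function('v')(k, q) = Pow(Add(-122, Mul(-1, k)), -1) (Function('v')(k, q) = Pow(Add(Add(-8, Mul(-1, k)), -114), -1) = Pow(Add(-122, Mul(-1, k)), -1))
B = Rational(-5936065, 516) (B = Add(8, Add(-11512, Mul(-1, Pow(Add(122, 394), -1)))) = Add(8, Add(-11512, Mul(-1, Pow(516, -1)))) = Add(8, Add(-11512, Mul(-1, Rational(1, 516)))) = Add(8, Add(-11512, Rational(-1, 516))) = Add(8, Rational(-5940193, 516)) = Rational(-5936065, 516) ≈ -11504.)
Mul(-1, B) = Mul(-1, Rational(-5936065, 516)) = Rational(5936065, 516)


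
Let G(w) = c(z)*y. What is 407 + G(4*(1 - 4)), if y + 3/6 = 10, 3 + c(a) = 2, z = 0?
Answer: 795/2 ≈ 397.50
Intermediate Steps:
c(a) = -1 (c(a) = -3 + 2 = -1)
y = 19/2 (y = -½ + 10 = 19/2 ≈ 9.5000)
G(w) = -19/2 (G(w) = -1*19/2 = -19/2)
407 + G(4*(1 - 4)) = 407 - 19/2 = 795/2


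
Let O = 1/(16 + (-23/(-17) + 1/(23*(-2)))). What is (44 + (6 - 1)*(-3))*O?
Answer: 22678/13553 ≈ 1.6733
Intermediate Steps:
O = 782/13553 (O = 1/(16 + (-23*(-1/17) + (1/23)*(-1/2))) = 1/(16 + (23/17 - 1/46)) = 1/(16 + 1041/782) = 1/(13553/782) = 782/13553 ≈ 0.057699)
(44 + (6 - 1)*(-3))*O = (44 + (6 - 1)*(-3))*(782/13553) = (44 + 5*(-3))*(782/13553) = (44 - 15)*(782/13553) = 29*(782/13553) = 22678/13553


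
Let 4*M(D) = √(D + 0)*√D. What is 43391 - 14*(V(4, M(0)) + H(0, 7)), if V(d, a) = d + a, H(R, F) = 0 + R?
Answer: 43335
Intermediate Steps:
H(R, F) = R
M(D) = D/4 (M(D) = (√(D + 0)*√D)/4 = (√D*√D)/4 = D/4)
V(d, a) = a + d
43391 - 14*(V(4, M(0)) + H(0, 7)) = 43391 - 14*(((¼)*0 + 4) + 0) = 43391 - 14*((0 + 4) + 0) = 43391 - 14*(4 + 0) = 43391 - 14*4 = 43391 - 56 = 43335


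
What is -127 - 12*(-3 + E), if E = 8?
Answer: -187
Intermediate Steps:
-127 - 12*(-3 + E) = -127 - 12*(-3 + 8) = -127 - 12*5 = -127 - 1*60 = -127 - 60 = -187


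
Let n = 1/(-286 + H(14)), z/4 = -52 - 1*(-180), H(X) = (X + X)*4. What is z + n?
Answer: 89087/174 ≈ 511.99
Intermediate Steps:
H(X) = 8*X (H(X) = (2*X)*4 = 8*X)
z = 512 (z = 4*(-52 - 1*(-180)) = 4*(-52 + 180) = 4*128 = 512)
n = -1/174 (n = 1/(-286 + 8*14) = 1/(-286 + 112) = 1/(-174) = -1/174 ≈ -0.0057471)
z + n = 512 - 1/174 = 89087/174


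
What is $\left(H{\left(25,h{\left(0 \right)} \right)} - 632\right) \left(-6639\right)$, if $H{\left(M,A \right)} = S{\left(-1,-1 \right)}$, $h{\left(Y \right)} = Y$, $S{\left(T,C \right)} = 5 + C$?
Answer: $4169292$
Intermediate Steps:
$H{\left(M,A \right)} = 4$ ($H{\left(M,A \right)} = 5 - 1 = 4$)
$\left(H{\left(25,h{\left(0 \right)} \right)} - 632\right) \left(-6639\right) = \left(4 - 632\right) \left(-6639\right) = \left(-628\right) \left(-6639\right) = 4169292$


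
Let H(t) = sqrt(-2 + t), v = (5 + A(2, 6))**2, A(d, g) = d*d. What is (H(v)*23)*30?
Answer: 690*sqrt(79) ≈ 6132.9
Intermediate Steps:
A(d, g) = d**2
v = 81 (v = (5 + 2**2)**2 = (5 + 4)**2 = 9**2 = 81)
(H(v)*23)*30 = (sqrt(-2 + 81)*23)*30 = (sqrt(79)*23)*30 = (23*sqrt(79))*30 = 690*sqrt(79)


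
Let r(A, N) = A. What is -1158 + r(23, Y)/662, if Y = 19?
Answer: -766573/662 ≈ -1158.0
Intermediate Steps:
-1158 + r(23, Y)/662 = -1158 + 23/662 = -766573/662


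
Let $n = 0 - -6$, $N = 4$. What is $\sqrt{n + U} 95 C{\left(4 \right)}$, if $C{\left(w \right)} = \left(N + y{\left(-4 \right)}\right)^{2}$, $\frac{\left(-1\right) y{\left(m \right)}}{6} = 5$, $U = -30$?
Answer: $128440 i \sqrt{6} \approx 3.1461 \cdot 10^{5} i$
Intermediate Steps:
$y{\left(m \right)} = -30$ ($y{\left(m \right)} = \left(-6\right) 5 = -30$)
$n = 6$ ($n = 0 + 6 = 6$)
$C{\left(w \right)} = 676$ ($C{\left(w \right)} = \left(4 - 30\right)^{2} = \left(-26\right)^{2} = 676$)
$\sqrt{n + U} 95 C{\left(4 \right)} = \sqrt{6 - 30} \cdot 95 \cdot 676 = \sqrt{-24} \cdot 95 \cdot 676 = 2 i \sqrt{6} \cdot 95 \cdot 676 = 190 i \sqrt{6} \cdot 676 = 128440 i \sqrt{6}$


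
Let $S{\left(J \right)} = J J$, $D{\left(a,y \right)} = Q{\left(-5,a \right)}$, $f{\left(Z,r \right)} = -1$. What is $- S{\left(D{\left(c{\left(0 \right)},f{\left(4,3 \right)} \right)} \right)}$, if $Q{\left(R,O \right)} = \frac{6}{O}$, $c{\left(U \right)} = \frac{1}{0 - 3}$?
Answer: $-324$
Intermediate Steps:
$c{\left(U \right)} = - \frac{1}{3}$ ($c{\left(U \right)} = \frac{1}{-3} = - \frac{1}{3}$)
$D{\left(a,y \right)} = \frac{6}{a}$
$S{\left(J \right)} = J^{2}$
$- S{\left(D{\left(c{\left(0 \right)},f{\left(4,3 \right)} \right)} \right)} = - \left(\frac{6}{- \frac{1}{3}}\right)^{2} = - \left(6 \left(-3\right)\right)^{2} = - \left(-18\right)^{2} = \left(-1\right) 324 = -324$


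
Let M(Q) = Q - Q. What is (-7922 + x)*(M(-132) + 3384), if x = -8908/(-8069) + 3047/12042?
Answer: -144689370200476/5398161 ≈ -2.6803e+7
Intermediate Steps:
x = 131856379/97166898 (x = -8908*(-1/8069) + 3047*(1/12042) = 8908/8069 + 3047/12042 = 131856379/97166898 ≈ 1.3570)
M(Q) = 0
(-7922 + x)*(M(-132) + 3384) = (-7922 + 131856379/97166898)*(0 + 3384) = -769624309577/97166898*3384 = -144689370200476/5398161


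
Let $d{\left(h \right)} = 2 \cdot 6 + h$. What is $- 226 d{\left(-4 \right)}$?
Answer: $-1808$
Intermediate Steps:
$d{\left(h \right)} = 12 + h$
$- 226 d{\left(-4 \right)} = - 226 \left(12 - 4\right) = \left(-226\right) 8 = -1808$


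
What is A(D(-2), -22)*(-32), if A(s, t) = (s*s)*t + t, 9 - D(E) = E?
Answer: 85888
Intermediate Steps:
D(E) = 9 - E
A(s, t) = t + t*s**2 (A(s, t) = s**2*t + t = t*s**2 + t = t + t*s**2)
A(D(-2), -22)*(-32) = -22*(1 + (9 - 1*(-2))**2)*(-32) = -22*(1 + (9 + 2)**2)*(-32) = -22*(1 + 11**2)*(-32) = -22*(1 + 121)*(-32) = -22*122*(-32) = -2684*(-32) = 85888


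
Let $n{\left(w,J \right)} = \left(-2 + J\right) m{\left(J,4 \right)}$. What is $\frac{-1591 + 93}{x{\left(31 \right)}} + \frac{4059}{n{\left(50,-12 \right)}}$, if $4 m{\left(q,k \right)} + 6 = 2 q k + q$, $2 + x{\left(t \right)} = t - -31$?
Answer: $- \frac{59027}{3990} \approx -14.794$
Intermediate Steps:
$x{\left(t \right)} = 29 + t$ ($x{\left(t \right)} = -2 + \left(t - -31\right) = -2 + \left(t + 31\right) = -2 + \left(31 + t\right) = 29 + t$)
$m{\left(q,k \right)} = - \frac{3}{2} + \frac{q}{4} + \frac{k q}{2}$ ($m{\left(q,k \right)} = - \frac{3}{2} + \frac{2 q k + q}{4} = - \frac{3}{2} + \frac{2 k q + q}{4} = - \frac{3}{2} + \frac{q + 2 k q}{4} = - \frac{3}{2} + \left(\frac{q}{4} + \frac{k q}{2}\right) = - \frac{3}{2} + \frac{q}{4} + \frac{k q}{2}$)
$n{\left(w,J \right)} = \left(-2 + J\right) \left(- \frac{3}{2} + \frac{9 J}{4}\right)$ ($n{\left(w,J \right)} = \left(-2 + J\right) \left(- \frac{3}{2} + \frac{J}{4} + \frac{1}{2} \cdot 4 J\right) = \left(-2 + J\right) \left(- \frac{3}{2} + \frac{J}{4} + 2 J\right) = \left(-2 + J\right) \left(- \frac{3}{2} + \frac{9 J}{4}\right)$)
$\frac{-1591 + 93}{x{\left(31 \right)}} + \frac{4059}{n{\left(50,-12 \right)}} = \frac{-1591 + 93}{29 + 31} + \frac{4059}{\frac{3}{4} \left(-2 - 12\right) \left(-2 + 3 \left(-12\right)\right)} = - \frac{1498}{60} + \frac{4059}{\frac{3}{4} \left(-14\right) \left(-2 - 36\right)} = \left(-1498\right) \frac{1}{60} + \frac{4059}{\frac{3}{4} \left(-14\right) \left(-38\right)} = - \frac{749}{30} + \frac{4059}{399} = - \frac{749}{30} + 4059 \cdot \frac{1}{399} = - \frac{749}{30} + \frac{1353}{133} = - \frac{59027}{3990}$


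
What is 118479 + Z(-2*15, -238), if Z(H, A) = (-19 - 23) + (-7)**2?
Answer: 118486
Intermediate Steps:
Z(H, A) = 7 (Z(H, A) = -42 + 49 = 7)
118479 + Z(-2*15, -238) = 118479 + 7 = 118486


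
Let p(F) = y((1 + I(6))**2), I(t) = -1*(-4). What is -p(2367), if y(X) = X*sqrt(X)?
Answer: -125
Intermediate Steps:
I(t) = 4
y(X) = X**(3/2)
p(F) = 125 (p(F) = ((1 + 4)**2)**(3/2) = (5**2)**(3/2) = 25**(3/2) = 125)
-p(2367) = -1*125 = -125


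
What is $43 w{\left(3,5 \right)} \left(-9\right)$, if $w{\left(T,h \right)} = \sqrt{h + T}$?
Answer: $- 774 \sqrt{2} \approx -1094.6$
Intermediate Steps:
$w{\left(T,h \right)} = \sqrt{T + h}$
$43 w{\left(3,5 \right)} \left(-9\right) = 43 \sqrt{3 + 5} \left(-9\right) = 43 \sqrt{8} \left(-9\right) = 43 \cdot 2 \sqrt{2} \left(-9\right) = 86 \sqrt{2} \left(-9\right) = - 774 \sqrt{2}$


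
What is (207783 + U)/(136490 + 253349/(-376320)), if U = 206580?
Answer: 155933084160/51363663451 ≈ 3.0359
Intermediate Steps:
(207783 + U)/(136490 + 253349/(-376320)) = (207783 + 206580)/(136490 + 253349/(-376320)) = 414363/(136490 + 253349*(-1/376320)) = 414363/(136490 - 253349/376320) = 414363/(51363663451/376320) = 414363*(376320/51363663451) = 155933084160/51363663451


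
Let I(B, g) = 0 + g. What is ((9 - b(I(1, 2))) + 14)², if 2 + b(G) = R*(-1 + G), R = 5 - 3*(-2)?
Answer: 196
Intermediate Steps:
I(B, g) = g
R = 11 (R = 5 + 6 = 11)
b(G) = -13 + 11*G (b(G) = -2 + 11*(-1 + G) = -2 + (-11 + 11*G) = -13 + 11*G)
((9 - b(I(1, 2))) + 14)² = ((9 - (-13 + 11*2)) + 14)² = ((9 - (-13 + 22)) + 14)² = ((9 - 1*9) + 14)² = ((9 - 9) + 14)² = (0 + 14)² = 14² = 196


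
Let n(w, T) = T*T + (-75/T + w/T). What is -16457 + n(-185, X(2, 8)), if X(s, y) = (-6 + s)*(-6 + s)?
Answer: -64869/4 ≈ -16217.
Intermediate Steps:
X(s, y) = (-6 + s)**2
n(w, T) = T**2 - 75/T + w/T (n(w, T) = T**2 + (-75/T + w/T) = T**2 - 75/T + w/T)
-16457 + n(-185, X(2, 8)) = -16457 + (-75 - 185 + ((-6 + 2)**2)**3)/((-6 + 2)**2) = -16457 + (-75 - 185 + ((-4)**2)**3)/((-4)**2) = -16457 + (-75 - 185 + 16**3)/16 = -16457 + (-75 - 185 + 4096)/16 = -16457 + (1/16)*3836 = -16457 + 959/4 = -64869/4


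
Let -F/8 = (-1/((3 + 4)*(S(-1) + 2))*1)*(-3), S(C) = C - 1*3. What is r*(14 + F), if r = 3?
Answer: 330/7 ≈ 47.143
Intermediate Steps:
S(C) = -3 + C (S(C) = C - 3 = -3 + C)
F = 12/7 (F = -8*-1/((3 + 4)*((-3 - 1) + 2))*1*(-3) = -8*-1/(7*(-4 + 2))*1*(-3) = -8*-1/(7*(-2))*1*(-3) = -8*-1/(-14)*1*(-3) = -8*-1*(-1/14)*1*(-3) = -8*(1/14)*1*(-3) = -4*(-3)/7 = -8*(-3/14) = 12/7 ≈ 1.7143)
r*(14 + F) = 3*(14 + 12/7) = 3*(110/7) = 330/7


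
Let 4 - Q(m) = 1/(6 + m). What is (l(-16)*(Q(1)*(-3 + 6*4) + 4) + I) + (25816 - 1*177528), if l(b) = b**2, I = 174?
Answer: -129778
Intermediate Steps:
Q(m) = 4 - 1/(6 + m)
(l(-16)*(Q(1)*(-3 + 6*4) + 4) + I) + (25816 - 1*177528) = ((-16)**2*(((23 + 4*1)/(6 + 1))*(-3 + 6*4) + 4) + 174) + (25816 - 1*177528) = (256*(((23 + 4)/7)*(-3 + 24) + 4) + 174) + (25816 - 177528) = (256*(((1/7)*27)*21 + 4) + 174) - 151712 = (256*((27/7)*21 + 4) + 174) - 151712 = (256*(81 + 4) + 174) - 151712 = (256*85 + 174) - 151712 = (21760 + 174) - 151712 = 21934 - 151712 = -129778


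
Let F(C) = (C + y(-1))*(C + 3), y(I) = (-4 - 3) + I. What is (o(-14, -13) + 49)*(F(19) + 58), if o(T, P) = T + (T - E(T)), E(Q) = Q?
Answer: 10500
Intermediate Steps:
y(I) = -7 + I
F(C) = (-8 + C)*(3 + C) (F(C) = (C + (-7 - 1))*(C + 3) = (C - 8)*(3 + C) = (-8 + C)*(3 + C))
o(T, P) = T (o(T, P) = T + (T - T) = T + 0 = T)
(o(-14, -13) + 49)*(F(19) + 58) = (-14 + 49)*((-24 + 19² - 5*19) + 58) = 35*((-24 + 361 - 95) + 58) = 35*(242 + 58) = 35*300 = 10500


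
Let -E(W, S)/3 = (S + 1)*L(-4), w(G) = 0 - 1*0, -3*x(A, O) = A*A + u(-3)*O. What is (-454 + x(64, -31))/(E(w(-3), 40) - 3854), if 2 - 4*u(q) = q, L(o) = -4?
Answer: 21677/40344 ≈ 0.53730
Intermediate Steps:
u(q) = ½ - q/4
x(A, O) = -5*O/12 - A²/3 (x(A, O) = -(A*A + (½ - ¼*(-3))*O)/3 = -(A² + (½ + ¾)*O)/3 = -(A² + 5*O/4)/3 = -5*O/12 - A²/3)
w(G) = 0 (w(G) = 0 + 0 = 0)
E(W, S) = 12 + 12*S (E(W, S) = -3*(S + 1)*(-4) = -3*(1 + S)*(-4) = -3*(-4 - 4*S) = 12 + 12*S)
(-454 + x(64, -31))/(E(w(-3), 40) - 3854) = (-454 + (-5/12*(-31) - ⅓*64²))/((12 + 12*40) - 3854) = (-454 + (155/12 - ⅓*4096))/((12 + 480) - 3854) = (-454 + (155/12 - 4096/3))/(492 - 3854) = (-454 - 16229/12)/(-3362) = -21677/12*(-1/3362) = 21677/40344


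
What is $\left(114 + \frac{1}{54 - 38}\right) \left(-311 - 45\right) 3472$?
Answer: $-140984900$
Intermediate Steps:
$\left(114 + \frac{1}{54 - 38}\right) \left(-311 - 45\right) 3472 = \left(114 + \frac{1}{16}\right) \left(-356\right) 3472 = \frac{1825}{16} \left(-356\right) 3472 = \left(- \frac{162425}{4}\right) 3472 = -140984900$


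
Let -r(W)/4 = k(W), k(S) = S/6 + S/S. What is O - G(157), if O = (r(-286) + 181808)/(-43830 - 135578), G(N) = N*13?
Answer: -68691323/33639 ≈ -2042.0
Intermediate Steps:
G(N) = 13*N
k(S) = 1 + S/6 (k(S) = S*(1/6) + 1 = S/6 + 1 = 1 + S/6)
r(W) = -4 - 2*W/3 (r(W) = -4*(1 + W/6) = -4 - 2*W/3)
O = -34124/33639 (O = ((-4 - 2/3*(-286)) + 181808)/(-43830 - 135578) = ((-4 + 572/3) + 181808)/(-179408) = (560/3 + 181808)*(-1/179408) = (545984/3)*(-1/179408) = -34124/33639 ≈ -1.0144)
O - G(157) = -34124/33639 - 13*157 = -34124/33639 - 1*2041 = -34124/33639 - 2041 = -68691323/33639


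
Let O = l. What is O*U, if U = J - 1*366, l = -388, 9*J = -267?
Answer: 460556/3 ≈ 1.5352e+5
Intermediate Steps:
J = -89/3 (J = (1/9)*(-267) = -89/3 ≈ -29.667)
O = -388
U = -1187/3 (U = -89/3 - 1*366 = -89/3 - 366 = -1187/3 ≈ -395.67)
O*U = -388*(-1187/3) = 460556/3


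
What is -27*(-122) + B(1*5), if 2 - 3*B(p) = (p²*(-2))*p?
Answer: 3378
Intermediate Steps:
B(p) = ⅔ + 2*p³/3 (B(p) = ⅔ - p²*(-2)*p/3 = ⅔ - (-2*p²)*p/3 = ⅔ - (-2)*p³/3 = ⅔ + 2*p³/3)
-27*(-122) + B(1*5) = -27*(-122) + (⅔ + 2*(1*5)³/3) = 3294 + (⅔ + (⅔)*5³) = 3294 + (⅔ + (⅔)*125) = 3294 + (⅔ + 250/3) = 3294 + 84 = 3378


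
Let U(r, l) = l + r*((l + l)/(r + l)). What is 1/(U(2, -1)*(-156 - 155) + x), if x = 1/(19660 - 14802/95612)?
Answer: 939858559/1461480107051 ≈ 0.00064309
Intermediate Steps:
x = 47806/939858559 (x = 1/(19660 - 14802*1/95612) = 1/(19660 - 7401/47806) = 1/(939858559/47806) = 47806/939858559 ≈ 5.0865e-5)
U(r, l) = l + 2*l*r/(l + r) (U(r, l) = l + r*((2*l)/(l + r)) = l + r*(2*l/(l + r)) = l + 2*l*r/(l + r))
1/(U(2, -1)*(-156 - 155) + x) = 1/((-(-1 + 3*2)/(-1 + 2))*(-156 - 155) + 47806/939858559) = 1/(-1*(-1 + 6)/1*(-311) + 47806/939858559) = 1/(-1*1*5*(-311) + 47806/939858559) = 1/(-5*(-311) + 47806/939858559) = 1/(1555 + 47806/939858559) = 1/(1461480107051/939858559) = 939858559/1461480107051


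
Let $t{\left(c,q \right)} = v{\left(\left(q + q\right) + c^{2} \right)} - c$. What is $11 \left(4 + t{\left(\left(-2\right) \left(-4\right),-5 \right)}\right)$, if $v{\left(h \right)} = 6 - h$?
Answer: $-572$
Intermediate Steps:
$t{\left(c,q \right)} = 6 - c - c^{2} - 2 q$ ($t{\left(c,q \right)} = \left(6 - \left(\left(q + q\right) + c^{2}\right)\right) - c = \left(6 - \left(2 q + c^{2}\right)\right) - c = \left(6 - \left(c^{2} + 2 q\right)\right) - c = \left(6 - c^{2} - 2 q\right) - c = 6 - c - c^{2} - 2 q$)
$11 \left(4 + t{\left(\left(-2\right) \left(-4\right),-5 \right)}\right) = 11 \left(4 - \left(-16 + 8 + \left(\left(-2\right) \left(-4\right)\right)^{2}\right)\right) = 11 \left(4 + \left(6 - 8 - 8^{2} + 10\right)\right) = 11 \left(4 + \left(6 - 8 - 64 + 10\right)\right) = 11 \left(4 - 56\right) = 11 \left(-52\right) = -572$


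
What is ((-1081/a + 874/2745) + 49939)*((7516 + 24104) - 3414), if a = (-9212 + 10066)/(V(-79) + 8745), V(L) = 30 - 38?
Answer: 2341343456447/2135 ≈ 1.0966e+9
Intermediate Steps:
V(L) = -8
a = 854/8737 (a = (-9212 + 10066)/(-8 + 8745) = 854/8737 ≈ 0.097745)
((-1081/a + 874/2745) + 49939)*((7516 + 24104) - 3414) = ((-1081/854/8737 + 874/2745) + 49939)*((7516 + 24104) - 3414) = ((-1081*8737/854 + 874*(1/2745)) + 49939)*(31620 - 3414) = ((-9444697/854 + 874/2745) + 49939)*28206 = (-424999129/38430 + 49939)*28206 = (1494156641/38430)*28206 = 2341343456447/2135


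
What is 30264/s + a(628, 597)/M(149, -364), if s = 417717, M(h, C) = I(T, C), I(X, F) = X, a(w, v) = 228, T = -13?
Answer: -31615348/1810107 ≈ -17.466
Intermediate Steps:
M(h, C) = -13
30264/s + a(628, 597)/M(149, -364) = 30264/417717 + 228/(-13) = 30264*(1/417717) + 228*(-1/13) = 10088/139239 - 228/13 = -31615348/1810107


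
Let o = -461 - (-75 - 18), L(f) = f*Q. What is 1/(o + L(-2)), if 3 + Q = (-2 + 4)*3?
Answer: -1/374 ≈ -0.0026738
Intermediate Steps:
Q = 3 (Q = -3 + (-2 + 4)*3 = -3 + 2*3 = -3 + 6 = 3)
L(f) = 3*f (L(f) = f*3 = 3*f)
o = -368 (o = -461 - 1*(-93) = -461 + 93 = -368)
1/(o + L(-2)) = 1/(-368 + 3*(-2)) = 1/(-368 - 6) = 1/(-374) = -1/374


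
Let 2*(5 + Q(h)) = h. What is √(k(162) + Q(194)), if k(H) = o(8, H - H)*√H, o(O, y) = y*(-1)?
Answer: 2*√23 ≈ 9.5917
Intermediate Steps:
Q(h) = -5 + h/2
o(O, y) = -y
k(H) = 0 (k(H) = (-(H - H))*√H = (-1*0)*√H = 0*√H = 0)
√(k(162) + Q(194)) = √(0 + (-5 + (½)*194)) = √(0 + (-5 + 97)) = √(0 + 92) = √92 = 2*√23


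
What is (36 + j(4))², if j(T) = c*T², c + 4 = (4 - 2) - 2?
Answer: 784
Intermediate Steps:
c = -4 (c = -4 + ((4 - 2) - 2) = -4 + (2 - 2) = -4 + 0 = -4)
j(T) = -4*T²
(36 + j(4))² = (36 - 4*4²)² = (36 - 4*16)² = (36 - 64)² = (-28)² = 784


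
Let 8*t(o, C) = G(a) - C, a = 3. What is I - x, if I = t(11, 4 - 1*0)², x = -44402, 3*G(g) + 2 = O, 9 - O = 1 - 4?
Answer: 6393889/144 ≈ 44402.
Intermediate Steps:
O = 12 (O = 9 - (1 - 4) = 9 - 1*(-3) = 9 + 3 = 12)
G(g) = 10/3 (G(g) = -⅔ + (⅓)*12 = -⅔ + 4 = 10/3)
t(o, C) = 5/12 - C/8 (t(o, C) = (10/3 - C)/8 = 5/12 - C/8)
I = 1/144 (I = (5/12 - (4 - 1*0)/8)² = (5/12 - (4 + 0)/8)² = (5/12 - ⅛*4)² = (5/12 - ½)² = (-1/12)² = 1/144 ≈ 0.0069444)
I - x = 1/144 - 1*(-44402) = 1/144 + 44402 = 6393889/144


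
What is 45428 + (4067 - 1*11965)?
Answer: 37530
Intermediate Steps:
45428 + (4067 - 1*11965) = 45428 + (4067 - 11965) = 45428 - 7898 = 37530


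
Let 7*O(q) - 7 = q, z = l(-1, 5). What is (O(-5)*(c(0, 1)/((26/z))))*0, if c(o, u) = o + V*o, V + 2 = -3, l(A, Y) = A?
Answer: 0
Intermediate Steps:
z = -1
O(q) = 1 + q/7
V = -5 (V = -2 - 3 = -5)
c(o, u) = -4*o (c(o, u) = o - 5*o = -4*o)
(O(-5)*(c(0, 1)/((26/z))))*0 = ((1 + (⅐)*(-5))*((-4*0)/((26/(-1)))))*0 = ((1 - 5/7)*(0/((26*(-1)))))*0 = (2*(0/(-26))/7)*0 = (2*(0*(-1/26))/7)*0 = ((2/7)*0)*0 = 0*0 = 0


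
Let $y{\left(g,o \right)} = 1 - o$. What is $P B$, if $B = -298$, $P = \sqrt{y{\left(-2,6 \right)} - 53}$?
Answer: $- 298 i \sqrt{58} \approx - 2269.5 i$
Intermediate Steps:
$P = i \sqrt{58}$ ($P = \sqrt{\left(1 - 6\right) - 53} = \sqrt{-5 - 53} = \sqrt{-58} = i \sqrt{58} \approx 7.6158 i$)
$P B = i \sqrt{58} \left(-298\right) = - 298 i \sqrt{58}$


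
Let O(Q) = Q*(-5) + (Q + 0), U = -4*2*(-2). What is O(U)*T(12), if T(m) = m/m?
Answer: -64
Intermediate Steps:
T(m) = 1
U = 16 (U = -8*(-2) = 16)
O(Q) = -4*Q (O(Q) = -5*Q + Q = -4*Q)
O(U)*T(12) = -4*16*1 = -64*1 = -64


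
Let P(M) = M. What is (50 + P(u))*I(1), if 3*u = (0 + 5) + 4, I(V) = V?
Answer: 53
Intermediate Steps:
u = 3 (u = ((0 + 5) + 4)/3 = (5 + 4)/3 = (⅓)*9 = 3)
(50 + P(u))*I(1) = (50 + 3)*1 = 53*1 = 53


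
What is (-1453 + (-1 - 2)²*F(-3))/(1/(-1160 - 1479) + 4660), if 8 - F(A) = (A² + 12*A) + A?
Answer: -2931929/12297739 ≈ -0.23841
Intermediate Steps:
F(A) = 8 - A² - 13*A (F(A) = 8 - ((A² + 12*A) + A) = 8 - (A² + 13*A) = 8 + (-A² - 13*A) = 8 - A² - 13*A)
(-1453 + (-1 - 2)²*F(-3))/(1/(-1160 - 1479) + 4660) = (-1453 + (-1 - 2)²*(8 - 1*(-3)² - 13*(-3)))/(1/(-1160 - 1479) + 4660) = (-1453 + (-3)²*(8 - 1*9 + 39))/(1/(-2639) + 4660) = (-1453 + 9*(8 - 9 + 39))/(-1/2639 + 4660) = (-1453 + 9*38)/(12297739/2639) = (-1453 + 342)*(2639/12297739) = -1111*2639/12297739 = -2931929/12297739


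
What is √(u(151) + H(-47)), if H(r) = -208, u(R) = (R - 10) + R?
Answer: 2*√21 ≈ 9.1651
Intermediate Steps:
u(R) = -10 + 2*R (u(R) = (-10 + R) + R = -10 + 2*R)
√(u(151) + H(-47)) = √((-10 + 2*151) - 208) = √((-10 + 302) - 208) = √(292 - 208) = √84 = 2*√21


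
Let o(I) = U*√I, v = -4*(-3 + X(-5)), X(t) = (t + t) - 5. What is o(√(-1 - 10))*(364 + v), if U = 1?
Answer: 436*(-11)^(¼) ≈ 561.46 + 561.46*I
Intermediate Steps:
X(t) = -5 + 2*t (X(t) = 2*t - 5 = -5 + 2*t)
v = 72 (v = -4*(-3 + (-5 + 2*(-5))) = -4*(-3 + (-5 - 10)) = -4*(-3 - 15) = -4*(-18) = 72)
o(I) = √I (o(I) = 1*√I = √I)
o(√(-1 - 10))*(364 + v) = √(√(-1 - 10))*(364 + 72) = √(√(-11))*436 = √(I*√11)*436 = (11^(¼)*√I)*436 = 436*11^(¼)*√I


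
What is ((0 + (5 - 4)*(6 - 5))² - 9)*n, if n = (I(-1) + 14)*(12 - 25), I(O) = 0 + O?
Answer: 1352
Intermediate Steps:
I(O) = O
n = -169 (n = (-1 + 14)*(12 - 25) = 13*(-13) = -169)
((0 + (5 - 4)*(6 - 5))² - 9)*n = ((0 + (5 - 4)*(6 - 5))² - 9)*(-169) = ((0 + 1*1)² - 9)*(-169) = ((0 + 1)² - 9)*(-169) = (1² - 9)*(-169) = (1 - 9)*(-169) = -8*(-169) = 1352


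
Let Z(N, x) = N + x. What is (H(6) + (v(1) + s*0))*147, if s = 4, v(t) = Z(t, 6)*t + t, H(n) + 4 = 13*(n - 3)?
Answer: 6321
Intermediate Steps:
H(n) = -43 + 13*n (H(n) = -4 + 13*(n - 3) = -4 + 13*(-3 + n) = -4 + (-39 + 13*n) = -43 + 13*n)
v(t) = t + t*(6 + t) (v(t) = (t + 6)*t + t = (6 + t)*t + t = t*(6 + t) + t = t + t*(6 + t))
(H(6) + (v(1) + s*0))*147 = ((-43 + 13*6) + (1*(7 + 1) + 4*0))*147 = ((-43 + 78) + (1*8 + 0))*147 = (35 + (8 + 0))*147 = (35 + 8)*147 = 43*147 = 6321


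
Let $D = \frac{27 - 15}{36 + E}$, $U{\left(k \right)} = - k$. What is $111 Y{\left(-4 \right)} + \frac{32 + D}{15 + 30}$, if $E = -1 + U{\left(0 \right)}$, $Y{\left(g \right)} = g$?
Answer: $- \frac{698168}{1575} \approx -443.28$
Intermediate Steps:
$E = -1$ ($E = -1 - 0 = -1 + 0 = -1$)
$D = \frac{12}{35}$ ($D = \frac{27 - 15}{36 - 1} = \frac{12}{35} \approx 0.34286$)
$111 Y{\left(-4 \right)} + \frac{32 + D}{15 + 30} = 111 \left(-4\right) + \frac{32 + \frac{12}{35}}{15 + 30} = -444 + \frac{1132}{35 \cdot 45} = -444 + \frac{1132}{35} \cdot \frac{1}{45} = -444 + \frac{1132}{1575} = - \frac{698168}{1575}$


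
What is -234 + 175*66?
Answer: 11316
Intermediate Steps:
-234 + 175*66 = -234 + 11550 = 11316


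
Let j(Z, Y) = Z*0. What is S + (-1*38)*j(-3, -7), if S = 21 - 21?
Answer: 0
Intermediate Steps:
j(Z, Y) = 0
S = 0
S + (-1*38)*j(-3, -7) = 0 - 1*38*0 = 0 - 38*0 = 0 + 0 = 0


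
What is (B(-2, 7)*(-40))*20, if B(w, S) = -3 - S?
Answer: 8000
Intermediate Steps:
(B(-2, 7)*(-40))*20 = ((-3 - 1*7)*(-40))*20 = ((-3 - 7)*(-40))*20 = -10*(-40)*20 = 400*20 = 8000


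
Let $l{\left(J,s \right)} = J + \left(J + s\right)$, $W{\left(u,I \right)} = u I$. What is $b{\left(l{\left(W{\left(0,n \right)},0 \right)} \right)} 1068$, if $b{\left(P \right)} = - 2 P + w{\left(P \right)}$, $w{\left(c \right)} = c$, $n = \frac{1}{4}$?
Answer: $0$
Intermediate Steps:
$n = \frac{1}{4} \approx 0.25$
$W{\left(u,I \right)} = I u$
$l{\left(J,s \right)} = s + 2 J$
$b{\left(P \right)} = - P$ ($b{\left(P \right)} = - 2 P + P = - P$)
$b{\left(l{\left(W{\left(0,n \right)},0 \right)} \right)} 1068 = - (0 + 2 \cdot \frac{1}{4} \cdot 0) 1068 = - (0 + 2 \cdot 0) 1068 = - (0 + 0) 1068 = \left(-1\right) 0 \cdot 1068 = 0 \cdot 1068 = 0$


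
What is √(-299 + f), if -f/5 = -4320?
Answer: √21301 ≈ 145.95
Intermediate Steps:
f = 21600 (f = -5*(-4320) = 21600)
√(-299 + f) = √(-299 + 21600) = √21301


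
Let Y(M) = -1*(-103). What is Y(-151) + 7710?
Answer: 7813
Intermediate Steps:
Y(M) = 103
Y(-151) + 7710 = 103 + 7710 = 7813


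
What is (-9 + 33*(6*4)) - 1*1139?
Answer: -356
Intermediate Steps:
(-9 + 33*(6*4)) - 1*1139 = (-9 + 33*24) - 1139 = (-9 + 792) - 1139 = 783 - 1139 = -356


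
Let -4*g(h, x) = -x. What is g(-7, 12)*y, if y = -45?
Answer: -135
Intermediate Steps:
g(h, x) = x/4 (g(h, x) = -(-1)*x/4 = x/4)
g(-7, 12)*y = ((1/4)*12)*(-45) = 3*(-45) = -135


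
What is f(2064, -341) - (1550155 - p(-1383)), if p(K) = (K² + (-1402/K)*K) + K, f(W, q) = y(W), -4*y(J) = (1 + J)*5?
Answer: 1428671/4 ≈ 3.5717e+5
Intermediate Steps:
y(J) = -5/4 - 5*J/4 (y(J) = -(1 + J)*5/4 = -(5 + 5*J)/4 = -5/4 - 5*J/4)
f(W, q) = -5/4 - 5*W/4
p(K) = -1402 + K + K² (p(K) = (K² - 1402) + K = (-1402 + K²) + K = -1402 + K + K²)
f(2064, -341) - (1550155 - p(-1383)) = (-5/4 - 5/4*2064) - (1550155 - (-1402 - 1383 + (-1383)²)) = (-5/4 - 2580) - (1550155 - (-1402 - 1383 + 1912689)) = -10325/4 - (1550155 - 1*1909904) = -10325/4 - (1550155 - 1909904) = -10325/4 - 1*(-359749) = -10325/4 + 359749 = 1428671/4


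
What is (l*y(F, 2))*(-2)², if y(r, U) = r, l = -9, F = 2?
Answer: -72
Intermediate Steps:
(l*y(F, 2))*(-2)² = -9*2*(-2)² = -18*4 = -72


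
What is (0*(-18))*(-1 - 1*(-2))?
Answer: 0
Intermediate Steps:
(0*(-18))*(-1 - 1*(-2)) = 0*(-1 + 2) = 0*1 = 0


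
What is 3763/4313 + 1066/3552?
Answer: 8981917/7659888 ≈ 1.1726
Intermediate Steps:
3763/4313 + 1066/3552 = 3763*(1/4313) + 1066*(1/3552) = 3763/4313 + 533/1776 = 8981917/7659888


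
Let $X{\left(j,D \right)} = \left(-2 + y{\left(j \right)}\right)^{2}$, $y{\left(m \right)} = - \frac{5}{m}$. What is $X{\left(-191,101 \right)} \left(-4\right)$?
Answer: $- \frac{568516}{36481} \approx -15.584$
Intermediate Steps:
$X{\left(j,D \right)} = \left(-2 - \frac{5}{j}\right)^{2}$
$X{\left(-191,101 \right)} \left(-4\right) = \frac{\left(5 + 2 \left(-191\right)\right)^{2}}{36481} \left(-4\right) = \frac{\left(5 - 382\right)^{2}}{36481} \left(-4\right) = \frac{\left(-377\right)^{2}}{36481} \left(-4\right) = \frac{1}{36481} \cdot 142129 \left(-4\right) = \frac{142129}{36481} \left(-4\right) = - \frac{568516}{36481}$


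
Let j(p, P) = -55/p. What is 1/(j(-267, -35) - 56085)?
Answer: -267/14974640 ≈ -1.7830e-5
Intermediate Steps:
1/(j(-267, -35) - 56085) = 1/(-55/(-267) - 56085) = 1/(-55*(-1/267) - 56085) = 1/(55/267 - 56085) = 1/(-14974640/267) = -267/14974640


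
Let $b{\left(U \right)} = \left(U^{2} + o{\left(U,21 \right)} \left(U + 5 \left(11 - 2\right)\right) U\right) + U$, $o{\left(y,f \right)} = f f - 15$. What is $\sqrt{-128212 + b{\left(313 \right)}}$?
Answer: $\sqrt{47705074} \approx 6906.9$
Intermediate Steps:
$o{\left(y,f \right)} = -15 + f^{2}$ ($o{\left(y,f \right)} = f^{2} - 15 = -15 + f^{2}$)
$b{\left(U \right)} = U + U^{2} + U \left(19170 + 426 U\right)$ ($b{\left(U \right)} = \left(U^{2} + \left(-15 + 21^{2}\right) \left(U + 5 \left(11 - 2\right)\right) U\right) + U = \left(U^{2} + \left(-15 + 441\right) \left(U + 5 \cdot 9\right) U\right) + U = \left(U^{2} + 426 \left(U + 45\right) U\right) + U = \left(U^{2} + 426 \left(45 + U\right) U\right) + U = \left(U^{2} + \left(19170 + 426 U\right) U\right) + U = \left(U^{2} + U \left(19170 + 426 U\right)\right) + U = U + U^{2} + U \left(19170 + 426 U\right)$)
$\sqrt{-128212 + b{\left(313 \right)}} = \sqrt{-128212 + 313 \left(19171 + 427 \cdot 313\right)} = \sqrt{-128212 + 313 \left(19171 + 133651\right)} = \sqrt{-128212 + 313 \cdot 152822} = \sqrt{-128212 + 47833286} = \sqrt{47705074}$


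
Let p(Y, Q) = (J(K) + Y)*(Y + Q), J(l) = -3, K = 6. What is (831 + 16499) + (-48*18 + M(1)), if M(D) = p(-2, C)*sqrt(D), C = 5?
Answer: 16451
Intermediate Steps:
p(Y, Q) = (-3 + Y)*(Q + Y) (p(Y, Q) = (-3 + Y)*(Y + Q) = (-3 + Y)*(Q + Y))
M(D) = -15*sqrt(D) (M(D) = ((-2)**2 - 3*5 - 3*(-2) + 5*(-2))*sqrt(D) = (4 - 15 + 6 - 10)*sqrt(D) = -15*sqrt(D))
(831 + 16499) + (-48*18 + M(1)) = (831 + 16499) + (-48*18 - 15*sqrt(1)) = 17330 + (-864 - 15*1) = 17330 + (-864 - 15) = 17330 - 879 = 16451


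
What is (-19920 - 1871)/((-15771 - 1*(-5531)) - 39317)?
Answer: 21791/49557 ≈ 0.43972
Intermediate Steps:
(-19920 - 1871)/((-15771 - 1*(-5531)) - 39317) = -21791/((-15771 + 5531) - 39317) = -21791/(-10240 - 39317) = -21791/(-49557) = -21791*(-1/49557) = 21791/49557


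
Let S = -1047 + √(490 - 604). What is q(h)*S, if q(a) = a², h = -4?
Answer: -16752 + 16*I*√114 ≈ -16752.0 + 170.83*I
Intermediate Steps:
S = -1047 + I*√114 (S = -1047 + √(-114) = -1047 + I*√114 ≈ -1047.0 + 10.677*I)
q(h)*S = (-4)²*(-1047 + I*√114) = 16*(-1047 + I*√114) = -16752 + 16*I*√114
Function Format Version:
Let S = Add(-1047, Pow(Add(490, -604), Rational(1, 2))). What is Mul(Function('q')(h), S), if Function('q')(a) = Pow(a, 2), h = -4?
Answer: Add(-16752, Mul(16, I, Pow(114, Rational(1, 2)))) ≈ Add(-16752., Mul(170.83, I))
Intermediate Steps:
S = Add(-1047, Mul(I, Pow(114, Rational(1, 2)))) (S = Add(-1047, Pow(-114, Rational(1, 2))) = Add(-1047, Mul(I, Pow(114, Rational(1, 2)))) ≈ Add(-1047.0, Mul(10.677, I)))
Mul(Function('q')(h), S) = Mul(Pow(-4, 2), Add(-1047, Mul(I, Pow(114, Rational(1, 2))))) = Mul(16, Add(-1047, Mul(I, Pow(114, Rational(1, 2))))) = Add(-16752, Mul(16, I, Pow(114, Rational(1, 2))))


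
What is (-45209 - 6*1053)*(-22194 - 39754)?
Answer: 3191994596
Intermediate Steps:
(-45209 - 6*1053)*(-22194 - 39754) = (-45209 - 6318)*(-61948) = -51527*(-61948) = 3191994596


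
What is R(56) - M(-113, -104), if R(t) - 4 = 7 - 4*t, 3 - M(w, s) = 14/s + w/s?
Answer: -22365/104 ≈ -215.05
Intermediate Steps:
M(w, s) = 3 - 14/s - w/s (M(w, s) = 3 - (14/s + w/s) = 3 + (-14/s - w/s) = 3 - 14/s - w/s)
R(t) = 11 - 4*t (R(t) = 4 + (7 - 4*t) = 11 - 4*t)
R(56) - M(-113, -104) = (11 - 4*56) - (-14 - 1*(-113) + 3*(-104))/(-104) = (11 - 224) - (-1)*(-14 + 113 - 312)/104 = -213 - (-1)*(-213)/104 = -213 - 1*213/104 = -213 - 213/104 = -22365/104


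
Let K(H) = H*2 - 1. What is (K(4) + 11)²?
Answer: 324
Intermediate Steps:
K(H) = -1 + 2*H (K(H) = 2*H - 1 = -1 + 2*H)
(K(4) + 11)² = ((-1 + 2*4) + 11)² = ((-1 + 8) + 11)² = (7 + 11)² = 18² = 324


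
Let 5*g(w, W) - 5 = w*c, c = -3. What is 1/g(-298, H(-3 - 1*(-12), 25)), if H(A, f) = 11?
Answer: 5/899 ≈ 0.0055617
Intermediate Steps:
g(w, W) = 1 - 3*w/5 (g(w, W) = 1 + (w*(-3))/5 = 1 + (-3*w)/5 = 1 - 3*w/5)
1/g(-298, H(-3 - 1*(-12), 25)) = 1/(1 - ⅗*(-298)) = 1/(1 + 894/5) = 1/(899/5) = 5/899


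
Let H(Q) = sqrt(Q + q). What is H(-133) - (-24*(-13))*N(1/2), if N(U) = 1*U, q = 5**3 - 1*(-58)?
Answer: -156 + 5*sqrt(2) ≈ -148.93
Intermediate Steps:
q = 183 (q = 125 + 58 = 183)
N(U) = U
H(Q) = sqrt(183 + Q) (H(Q) = sqrt(Q + 183) = sqrt(183 + Q))
H(-133) - (-24*(-13))*N(1/2) = sqrt(183 - 133) - (-24*(-13))/2 = sqrt(50) - 312/2 = 5*sqrt(2) - 1*156 = 5*sqrt(2) - 156 = -156 + 5*sqrt(2)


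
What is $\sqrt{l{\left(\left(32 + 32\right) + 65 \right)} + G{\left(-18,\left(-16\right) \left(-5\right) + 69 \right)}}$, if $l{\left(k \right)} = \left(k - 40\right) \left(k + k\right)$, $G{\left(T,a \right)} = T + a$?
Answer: $\sqrt{23093} \approx 151.96$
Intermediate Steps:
$l{\left(k \right)} = 2 k \left(-40 + k\right)$ ($l{\left(k \right)} = \left(-40 + k\right) 2 k = 2 k \left(-40 + k\right)$)
$\sqrt{l{\left(\left(32 + 32\right) + 65 \right)} + G{\left(-18,\left(-16\right) \left(-5\right) + 69 \right)}} = \sqrt{2 \left(\left(32 + 32\right) + 65\right) \left(-40 + \left(\left(32 + 32\right) + 65\right)\right) + \left(-18 + \left(\left(-16\right) \left(-5\right) + 69\right)\right)} = \sqrt{2 \left(64 + 65\right) \left(-40 + \left(64 + 65\right)\right) + \left(-18 + \left(80 + 69\right)\right)} = \sqrt{2 \cdot 129 \left(-40 + 129\right) + \left(-18 + 149\right)} = \sqrt{2 \cdot 129 \cdot 89 + 131} = \sqrt{22962 + 131} = \sqrt{23093}$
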